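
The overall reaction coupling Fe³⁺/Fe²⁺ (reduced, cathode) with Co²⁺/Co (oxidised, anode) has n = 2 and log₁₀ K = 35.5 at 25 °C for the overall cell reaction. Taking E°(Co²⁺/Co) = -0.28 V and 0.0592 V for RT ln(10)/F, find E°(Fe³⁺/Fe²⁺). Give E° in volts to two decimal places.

E°cell = (0.0592/n)·log K = (0.0592/2)(35.5) = +1.051 V.
Since Fe³⁺/Fe²⁺ is the cathode and Co²⁺/Co the anode, E°cell = E°(Fe³⁺/Fe²⁺) − E°(Co²⁺/Co).
So E°(Fe³⁺/Fe²⁺) = E°cell + E°(Co²⁺/Co) = +1.051 + (-0.28) = +0.77 V.

+0.77 V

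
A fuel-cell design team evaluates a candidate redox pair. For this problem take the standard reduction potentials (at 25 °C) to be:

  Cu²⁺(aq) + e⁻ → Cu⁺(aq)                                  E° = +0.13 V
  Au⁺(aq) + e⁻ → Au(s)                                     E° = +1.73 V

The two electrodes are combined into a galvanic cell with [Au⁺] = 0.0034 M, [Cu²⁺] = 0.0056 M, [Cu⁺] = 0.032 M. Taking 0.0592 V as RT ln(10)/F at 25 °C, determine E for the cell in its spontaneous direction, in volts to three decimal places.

Au⁺/Au is the cathode (higher E°), Cu²⁺/Cu⁺ the anode: E°cell = +1.73 − (+0.13) = +1.60 V, n = 1.
Overall: Au⁺(aq) + Cu⁺(aq) → Au(s) + Cu²⁺(aq)
Q = [Cu²⁺] / ([Au⁺]·[Cu⁺]); log Q = 1.712.
E = E° − (0.0592/n) log Q = +1.60 − (0.0592/1)(1.712) = +1.499 V.

+1.499 V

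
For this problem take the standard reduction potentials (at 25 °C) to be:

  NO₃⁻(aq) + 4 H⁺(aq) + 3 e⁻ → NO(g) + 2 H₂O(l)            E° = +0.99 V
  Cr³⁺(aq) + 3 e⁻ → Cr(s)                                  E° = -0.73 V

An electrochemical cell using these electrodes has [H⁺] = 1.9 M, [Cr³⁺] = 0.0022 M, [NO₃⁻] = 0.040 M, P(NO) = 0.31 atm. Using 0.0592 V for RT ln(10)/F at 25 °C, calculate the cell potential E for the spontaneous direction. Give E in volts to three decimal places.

+1.777 V

NO₃⁻/NO is the cathode (higher E°), Cr³⁺/Cr the anode: E°cell = +0.99 − (-0.73) = +1.72 V, n = 3.
Overall: NO₃⁻(aq) + 4 H⁺(aq) + Cr(s) → NO(g) + 2 H₂O(l) + Cr³⁺(aq)
Q = P(NO)·[Cr³⁺] / ([NO₃⁻]·[H⁺]^4); log Q = -2.883.
E = E° − (0.0592/n) log Q = +1.72 − (0.0592/3)(-2.883) = +1.777 V.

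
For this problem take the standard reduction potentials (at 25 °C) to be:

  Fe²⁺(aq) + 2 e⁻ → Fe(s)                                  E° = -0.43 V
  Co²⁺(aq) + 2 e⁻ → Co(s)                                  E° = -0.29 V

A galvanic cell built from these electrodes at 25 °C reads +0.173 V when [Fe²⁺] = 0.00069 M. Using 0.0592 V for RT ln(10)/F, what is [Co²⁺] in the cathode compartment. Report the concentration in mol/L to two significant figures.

0.0090 M

Co²⁺/Co is the cathode, Fe²⁺/Fe the anode: E°cell = +0.14 V, n = 2.
Overall reaction: Co²⁺(aq) + Fe(s) → Co(s) + Fe²⁺(aq); Q = [Fe²⁺]^1/[Co²⁺]^1.
From E = E° − (0.0592/n) log Q: log Q = (E° − E)·n/0.0592 = (+0.14 − (+0.173))·2/0.0592 = -1.1149.
So 1·log[Co²⁺] = 1·log(0.00069) − log Q = -3.1612 − (-1.1149) = -2.0463; [Co²⁺] = 10^(-2.0463) ≈ 0.0090 M.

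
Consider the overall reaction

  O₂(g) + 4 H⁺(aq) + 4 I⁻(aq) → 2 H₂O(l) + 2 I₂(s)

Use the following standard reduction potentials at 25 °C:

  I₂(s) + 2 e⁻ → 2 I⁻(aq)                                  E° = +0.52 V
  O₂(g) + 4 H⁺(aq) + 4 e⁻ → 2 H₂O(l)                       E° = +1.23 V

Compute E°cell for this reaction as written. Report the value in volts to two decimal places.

+0.71 V

The O₂/H₂O couple has the higher reduction potential, so it is the cathode; I₂/I⁻ is oxidised at the anode.
E°cell = E°(cathode) − E°(anode) = (+1.23) − (+0.52) = +0.71 V.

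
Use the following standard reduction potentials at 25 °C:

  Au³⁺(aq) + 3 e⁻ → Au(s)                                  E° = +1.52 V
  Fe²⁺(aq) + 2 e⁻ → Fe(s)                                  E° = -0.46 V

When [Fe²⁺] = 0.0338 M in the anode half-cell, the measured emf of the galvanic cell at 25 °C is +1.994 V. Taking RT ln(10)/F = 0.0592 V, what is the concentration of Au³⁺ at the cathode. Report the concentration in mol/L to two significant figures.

0.032 M

Au³⁺/Au is the cathode, Fe²⁺/Fe the anode: E°cell = +1.98 V, n = 6.
Overall reaction: 2 Au³⁺(aq) + 3 Fe(s) → 2 Au(s) + 3 Fe²⁺(aq); Q = [Fe²⁺]^3/[Au³⁺]^2.
From E = E° − (0.0592/n) log Q: log Q = (E° − E)·n/0.0592 = (+1.98 − (+1.994))·6/0.0592 = -1.4189.
So 2·log[Au³⁺] = 3·log(0.0338) − log Q = -4.4132 − (-1.4189) = -2.9943; log[Au³⁺] = -2.9943 / 2 = -1.4971; [Au³⁺] = 10^(-1.4971) ≈ 0.032 M.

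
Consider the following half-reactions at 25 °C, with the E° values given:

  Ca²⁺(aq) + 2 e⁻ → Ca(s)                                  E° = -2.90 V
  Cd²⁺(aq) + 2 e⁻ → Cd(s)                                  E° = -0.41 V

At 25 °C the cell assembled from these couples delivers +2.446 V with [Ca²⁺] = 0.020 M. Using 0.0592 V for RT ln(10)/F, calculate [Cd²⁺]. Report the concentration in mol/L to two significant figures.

0.00065 M

Cd²⁺/Cd is the cathode, Ca²⁺/Ca the anode: E°cell = +2.49 V, n = 2.
Overall reaction: Cd²⁺(aq) + Ca(s) → Cd(s) + Ca²⁺(aq); Q = [Ca²⁺]^1/[Cd²⁺]^1.
From E = E° − (0.0592/n) log Q: log Q = (E° − E)·n/0.0592 = (+2.49 − (+2.446))·2/0.0592 = 1.4865.
So 1·log[Cd²⁺] = 1·log(0.02) − log Q = -1.6990 − (1.4865) = -3.1855; [Cd²⁺] = 10^(-3.1855) ≈ 0.00065 M.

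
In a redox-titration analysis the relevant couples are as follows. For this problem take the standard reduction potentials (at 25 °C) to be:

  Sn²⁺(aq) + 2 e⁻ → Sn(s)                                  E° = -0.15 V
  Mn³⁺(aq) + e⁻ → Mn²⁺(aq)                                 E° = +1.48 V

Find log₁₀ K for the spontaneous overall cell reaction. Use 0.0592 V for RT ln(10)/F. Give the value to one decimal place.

55.1

Cathode: Mn³⁺/Mn²⁺; anode: Sn²⁺/Sn. E°cell = +1.63 V, n = 2.
log K = nE°cell / 0.0592 = (2)(+1.63) / 0.0592 = 55.1.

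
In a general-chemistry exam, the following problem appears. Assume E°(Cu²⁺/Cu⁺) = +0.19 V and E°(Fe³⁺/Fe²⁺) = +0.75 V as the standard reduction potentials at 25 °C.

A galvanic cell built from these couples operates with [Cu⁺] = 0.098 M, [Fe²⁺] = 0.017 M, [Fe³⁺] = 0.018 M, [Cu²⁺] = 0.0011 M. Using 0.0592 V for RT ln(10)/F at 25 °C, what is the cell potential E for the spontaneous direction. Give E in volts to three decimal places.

Fe³⁺/Fe²⁺ is the cathode (higher E°), Cu²⁺/Cu⁺ the anode: E°cell = +0.75 − (+0.19) = +0.56 V, n = 1.
Overall: Fe³⁺(aq) + Cu⁺(aq) → Fe²⁺(aq) + Cu²⁺(aq)
Q = [Fe²⁺]·[Cu²⁺] / ([Fe³⁺]·[Cu⁺]); log Q = -1.975.
E = E° − (0.0592/n) log Q = +0.56 − (0.0592/1)(-1.975) = +0.677 V.

+0.677 V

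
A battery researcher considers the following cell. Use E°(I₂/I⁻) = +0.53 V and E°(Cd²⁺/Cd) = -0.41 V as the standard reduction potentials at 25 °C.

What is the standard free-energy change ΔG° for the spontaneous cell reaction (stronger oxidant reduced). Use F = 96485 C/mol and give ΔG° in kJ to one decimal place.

I₂/I⁻ (E° = +0.53 V) is the cathode; Cd²⁺/Cd (E° = -0.41 V) is the anode, so E°cell = +0.94 V.
Balancing electrons gives n = 2 (lcm of 2 and 2).
ΔG° = −nFE° = −(2)(96485)(+0.94) = -181,392 J = -181.4 kJ.

-181.4 kJ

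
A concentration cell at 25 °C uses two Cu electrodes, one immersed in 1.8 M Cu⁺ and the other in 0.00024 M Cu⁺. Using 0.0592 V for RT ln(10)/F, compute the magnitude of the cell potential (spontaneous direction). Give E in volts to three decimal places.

+0.229 V

For a concentration cell E°cell = 0. The 1.8 M side is the cathode (reduction is favoured where [Cu⁺] is higher).
With n = 1, E = −(0.0592/1) log([Cu⁺]ₐₙ/[Cu⁺]꜀ₐₜ) = −(0.0592/1) log(0.00024/1.8) = −(0.0592/1)(-3.875) = +0.229 V.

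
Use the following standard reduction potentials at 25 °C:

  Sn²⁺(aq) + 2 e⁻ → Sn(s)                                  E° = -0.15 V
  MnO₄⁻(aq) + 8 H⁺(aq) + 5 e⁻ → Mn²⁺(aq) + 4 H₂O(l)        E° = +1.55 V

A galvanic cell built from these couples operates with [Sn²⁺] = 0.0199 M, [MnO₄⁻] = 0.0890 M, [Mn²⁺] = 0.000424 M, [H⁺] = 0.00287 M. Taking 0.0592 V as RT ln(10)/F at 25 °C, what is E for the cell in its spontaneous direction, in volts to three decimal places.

MnO₄⁻/Mn²⁺ is the cathode (higher E°), Sn²⁺/Sn the anode: E°cell = +1.55 − (-0.15) = +1.70 V, n = 10.
Overall: 2 MnO₄⁻(aq) + 16 H⁺(aq) + 5 Sn(s) → 2 Mn²⁺(aq) + 8 H₂O(l) + 5 Sn²⁺(aq)
Q = [Mn²⁺]^2·[Sn²⁺]^5 / ([MnO₄⁻]^2·[H⁺]^16); log Q = 27.524.
E = E° − (0.0592/n) log Q = +1.70 − (0.0592/10)(27.524) = +1.537 V.

+1.537 V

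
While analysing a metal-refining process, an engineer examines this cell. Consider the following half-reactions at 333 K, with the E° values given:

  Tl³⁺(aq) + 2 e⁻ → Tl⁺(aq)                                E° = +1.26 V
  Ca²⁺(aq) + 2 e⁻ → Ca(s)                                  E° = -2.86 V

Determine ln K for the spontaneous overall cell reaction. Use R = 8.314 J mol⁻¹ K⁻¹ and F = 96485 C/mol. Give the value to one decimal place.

287.2

Cathode: Tl³⁺/Tl⁺; anode: Ca²⁺/Ca. E°cell = (+1.26) − (-2.86) = +4.12 V, with n = 2.
ΔG° = −nFE° = −RT ln K, so ln K = nFE°/(RT) = (2)(96485)(+4.12) / ((8.314)(333)) = 287.166.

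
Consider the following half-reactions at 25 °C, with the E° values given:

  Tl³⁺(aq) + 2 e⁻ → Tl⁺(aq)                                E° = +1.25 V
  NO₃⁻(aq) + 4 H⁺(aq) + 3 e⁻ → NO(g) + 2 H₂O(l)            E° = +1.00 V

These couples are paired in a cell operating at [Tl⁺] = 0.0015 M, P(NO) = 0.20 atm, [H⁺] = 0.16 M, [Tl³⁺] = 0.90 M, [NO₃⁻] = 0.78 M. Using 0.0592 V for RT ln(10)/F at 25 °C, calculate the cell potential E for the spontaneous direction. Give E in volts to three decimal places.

+0.383 V

Tl³⁺/Tl⁺ is the cathode (higher E°), NO₃⁻/NO the anode: E°cell = +1.25 − (+1.00) = +0.25 V, n = 6.
Overall: 3 Tl³⁺(aq) + 2 NO(g) + 4 H₂O(l) → 3 Tl⁺(aq) + 2 NO₃⁻(aq) + 8 H⁺(aq)
Q = [Tl⁺]^3·[NO₃⁻]^2·[H⁺]^8 / ([Tl³⁺]^3·P(NO)^2); log Q = -13.519.
E = E° − (0.0592/n) log Q = +0.25 − (0.0592/6)(-13.519) = +0.383 V.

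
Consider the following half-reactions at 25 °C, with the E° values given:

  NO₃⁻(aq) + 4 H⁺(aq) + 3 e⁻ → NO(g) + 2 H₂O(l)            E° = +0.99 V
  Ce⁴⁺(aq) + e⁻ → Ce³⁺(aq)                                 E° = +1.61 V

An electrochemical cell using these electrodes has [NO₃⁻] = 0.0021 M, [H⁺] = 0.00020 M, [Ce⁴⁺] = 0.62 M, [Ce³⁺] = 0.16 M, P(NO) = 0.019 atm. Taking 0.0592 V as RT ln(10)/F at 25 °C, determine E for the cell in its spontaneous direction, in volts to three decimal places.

+0.966 V

Ce⁴⁺/Ce³⁺ is the cathode (higher E°), NO₃⁻/NO the anode: E°cell = +1.61 − (+0.99) = +0.62 V, n = 3.
Overall: 3 Ce⁴⁺(aq) + NO(g) + 2 H₂O(l) → 3 Ce³⁺(aq) + NO₃⁻(aq) + 4 H⁺(aq)
Q = [Ce³⁺]^3·[NO₃⁻]·[H⁺]^4 / ([Ce⁴⁺]^3·P(NO)); log Q = -17.517.
E = E° − (0.0592/n) log Q = +0.62 − (0.0592/3)(-17.517) = +0.966 V.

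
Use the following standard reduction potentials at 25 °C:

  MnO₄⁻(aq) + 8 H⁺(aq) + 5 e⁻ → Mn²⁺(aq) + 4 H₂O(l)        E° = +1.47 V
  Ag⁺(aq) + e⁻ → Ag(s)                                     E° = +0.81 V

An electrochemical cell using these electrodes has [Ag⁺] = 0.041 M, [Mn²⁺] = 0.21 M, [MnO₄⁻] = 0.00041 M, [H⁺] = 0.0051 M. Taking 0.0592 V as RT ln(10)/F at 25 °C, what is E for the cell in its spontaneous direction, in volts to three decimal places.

MnO₄⁻/Mn²⁺ is the cathode (higher E°), Ag⁺/Ag the anode: E°cell = +1.47 − (+0.81) = +0.66 V, n = 5.
Overall: MnO₄⁻(aq) + 8 H⁺(aq) + 5 Ag(s) → Mn²⁺(aq) + 4 H₂O(l) + 5 Ag⁺(aq)
Q = [Mn²⁺]·[Ag⁺]^5 / ([MnO₄⁻]·[H⁺]^8); log Q = 14.113.
E = E° − (0.0592/n) log Q = +0.66 − (0.0592/5)(14.113) = +0.493 V.

+0.493 V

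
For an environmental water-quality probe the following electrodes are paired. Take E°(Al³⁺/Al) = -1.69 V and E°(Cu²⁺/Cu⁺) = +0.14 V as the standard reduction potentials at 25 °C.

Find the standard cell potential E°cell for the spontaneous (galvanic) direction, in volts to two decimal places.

+1.83 V

The Cu²⁺/Cu⁺ couple has the higher reduction potential, so it is the cathode; Al³⁺/Al is oxidised at the anode.
E°cell = E°(cathode) − E°(anode) = (+0.14) − (-1.69) = +1.83 V.
Since E°cell > 0, the reaction is spontaneous under standard conditions.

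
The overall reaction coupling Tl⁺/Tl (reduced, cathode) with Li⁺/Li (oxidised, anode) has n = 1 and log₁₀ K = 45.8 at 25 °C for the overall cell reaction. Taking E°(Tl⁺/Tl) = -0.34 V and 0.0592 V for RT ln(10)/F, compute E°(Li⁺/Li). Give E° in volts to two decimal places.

E°cell = (0.0592/n)·log K = (0.0592/1)(45.8) = +2.711 V.
Since Tl⁺/Tl is the cathode and Li⁺/Li the anode, E°cell = E°(Tl⁺/Tl) − E°(Li⁺/Li).
So E°(Li⁺/Li) = E°(Tl⁺/Tl) − E°cell = (-0.34) − (+2.711) = -3.05 V.

-3.05 V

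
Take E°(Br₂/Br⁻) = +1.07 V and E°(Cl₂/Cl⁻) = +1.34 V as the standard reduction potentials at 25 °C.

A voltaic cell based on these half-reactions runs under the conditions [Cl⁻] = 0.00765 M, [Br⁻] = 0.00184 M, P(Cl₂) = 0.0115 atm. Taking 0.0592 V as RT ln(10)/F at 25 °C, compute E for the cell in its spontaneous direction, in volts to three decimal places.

Cl₂/Cl⁻ is the cathode (higher E°), Br₂/Br⁻ the anode: E°cell = +1.34 − (+1.07) = +0.27 V, n = 2.
Overall: Cl₂(g) + 2 Br⁻(aq) → 2 Cl⁻(aq) + Br₂(l)
Q = [Cl⁻]^2 / (P(Cl₂)·[Br⁻]^2); log Q = 3.177.
E = E° − (0.0592/n) log Q = +0.27 − (0.0592/2)(3.177) = +0.176 V.

+0.176 V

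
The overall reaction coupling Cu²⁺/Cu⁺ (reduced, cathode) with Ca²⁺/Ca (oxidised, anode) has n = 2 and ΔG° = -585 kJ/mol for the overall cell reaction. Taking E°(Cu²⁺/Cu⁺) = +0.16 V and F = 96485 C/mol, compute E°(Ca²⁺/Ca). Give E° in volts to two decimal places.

-2.87 V

E°cell = −ΔG°/(nF) = −(-585×10³)/((2)(96485)) = +3.032 V.
Since Cu²⁺/Cu⁺ is the cathode and Ca²⁺/Ca the anode, E°cell = E°(Cu²⁺/Cu⁺) − E°(Ca²⁺/Ca).
So E°(Ca²⁺/Ca) = E°(Cu²⁺/Cu⁺) − E°cell = (+0.16) − (+3.032) = -2.87 V.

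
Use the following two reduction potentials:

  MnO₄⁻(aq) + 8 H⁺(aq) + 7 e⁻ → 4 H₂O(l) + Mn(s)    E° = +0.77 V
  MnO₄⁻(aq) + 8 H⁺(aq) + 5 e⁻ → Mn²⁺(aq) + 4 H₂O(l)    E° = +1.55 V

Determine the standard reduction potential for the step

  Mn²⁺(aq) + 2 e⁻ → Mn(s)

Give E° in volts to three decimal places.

-1.180 V

Sequential free energies add, so n₃E°₃ = n₁E°₁ + n₂E°₂.
With n₃ = 7, and the known step contributing 5×(+1.55) V, the unknown satisfies 2·E° = 7×(+0.77) − 5×(+1.55) = -2.360.
E° = -2.360 / 2 = -1.180 V.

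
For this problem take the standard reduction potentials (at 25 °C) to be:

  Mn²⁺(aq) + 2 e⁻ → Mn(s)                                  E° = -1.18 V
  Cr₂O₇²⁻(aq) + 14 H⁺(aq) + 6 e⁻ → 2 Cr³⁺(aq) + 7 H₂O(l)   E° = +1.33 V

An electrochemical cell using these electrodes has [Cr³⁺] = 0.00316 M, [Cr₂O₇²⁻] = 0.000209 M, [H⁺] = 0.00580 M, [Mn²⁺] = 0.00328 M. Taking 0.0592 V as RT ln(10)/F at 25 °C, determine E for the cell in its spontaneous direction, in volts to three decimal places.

+2.288 V

Cr₂O₇²⁻/Cr³⁺ is the cathode (higher E°), Mn²⁺/Mn the anode: E°cell = +1.33 − (-1.18) = +2.51 V, n = 6.
Overall: Cr₂O₇²⁻(aq) + 14 H⁺(aq) + 3 Mn(s) → 2 Cr³⁺(aq) + 7 H₂O(l) + 3 Mn²⁺(aq)
Q = [Cr³⁺]^2·[Mn²⁺]^3 / ([Cr₂O₇²⁻]·[H⁺]^14); log Q = 22.539.
E = E° − (0.0592/n) log Q = +2.51 − (0.0592/6)(22.539) = +2.288 V.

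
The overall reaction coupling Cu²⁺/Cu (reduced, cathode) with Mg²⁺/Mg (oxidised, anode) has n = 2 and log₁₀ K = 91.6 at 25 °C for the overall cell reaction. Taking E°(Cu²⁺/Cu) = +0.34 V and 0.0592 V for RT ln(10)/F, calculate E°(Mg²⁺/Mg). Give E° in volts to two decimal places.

-2.37 V

E°cell = (0.0592/n)·log K = (0.0592/2)(91.6) = +2.711 V.
Since Cu²⁺/Cu is the cathode and Mg²⁺/Mg the anode, E°cell = E°(Cu²⁺/Cu) − E°(Mg²⁺/Mg).
So E°(Mg²⁺/Mg) = E°(Cu²⁺/Cu) − E°cell = (+0.34) − (+2.711) = -2.37 V.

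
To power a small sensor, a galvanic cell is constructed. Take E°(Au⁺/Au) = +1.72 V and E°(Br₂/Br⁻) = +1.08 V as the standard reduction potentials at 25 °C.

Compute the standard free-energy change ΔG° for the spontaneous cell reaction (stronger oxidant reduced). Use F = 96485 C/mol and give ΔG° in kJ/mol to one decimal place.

-123.5 kJ/mol

Au⁺/Au (E° = +1.72 V) is the cathode; Br₂/Br⁻ (E° = +1.08 V) is the anode, so E°cell = +0.64 V.
Balancing electrons gives n = 2 (lcm of 1 and 2).
ΔG° = −nFE° = −(2)(96485)(+0.64) = -123,501 J = -123.5 kJ/mol.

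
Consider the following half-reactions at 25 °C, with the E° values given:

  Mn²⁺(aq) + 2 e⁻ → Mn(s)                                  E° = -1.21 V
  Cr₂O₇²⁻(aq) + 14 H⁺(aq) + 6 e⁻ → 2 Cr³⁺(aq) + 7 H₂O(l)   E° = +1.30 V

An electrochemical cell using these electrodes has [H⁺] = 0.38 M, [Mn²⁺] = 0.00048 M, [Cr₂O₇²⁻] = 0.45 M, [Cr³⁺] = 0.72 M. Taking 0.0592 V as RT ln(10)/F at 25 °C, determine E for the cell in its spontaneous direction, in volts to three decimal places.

Cr₂O₇²⁻/Cr³⁺ is the cathode (higher E°), Mn²⁺/Mn the anode: E°cell = +1.30 − (-1.21) = +2.51 V, n = 6.
Overall: Cr₂O₇²⁻(aq) + 14 H⁺(aq) + 3 Mn(s) → 2 Cr³⁺(aq) + 7 H₂O(l) + 3 Mn²⁺(aq)
Q = [Cr³⁺]^2·[Mn²⁺]^3 / ([Cr₂O₇²⁻]·[H⁺]^14); log Q = -4.012.
E = E° − (0.0592/n) log Q = +2.51 − (0.0592/6)(-4.012) = +2.550 V.

+2.550 V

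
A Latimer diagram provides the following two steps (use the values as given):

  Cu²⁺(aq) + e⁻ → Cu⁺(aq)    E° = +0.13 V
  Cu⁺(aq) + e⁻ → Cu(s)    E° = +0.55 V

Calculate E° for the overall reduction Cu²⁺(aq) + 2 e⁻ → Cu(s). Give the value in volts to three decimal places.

Adding the free-energy changes (−nFE°) of the two steps gives −n₃FE°₃ = −n₁FE°₁ − n₂FE°₂.
E°₃ = (1×+0.13 + 1×+0.55) / 2 = (+0.680) / 2 = +0.340 V.

+0.340 V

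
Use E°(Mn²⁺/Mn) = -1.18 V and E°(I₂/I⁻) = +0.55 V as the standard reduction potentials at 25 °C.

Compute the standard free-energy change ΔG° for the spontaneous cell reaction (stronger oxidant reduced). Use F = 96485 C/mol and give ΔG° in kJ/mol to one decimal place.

I₂/I⁻ (E° = +0.55 V) is the cathode; Mn²⁺/Mn (E° = -1.18 V) is the anode, so E°cell = +1.73 V.
Balancing electrons gives n = 2 (lcm of 2 and 2).
ΔG° = −nFE° = −(2)(96485)(+1.73) = -333,838 J = -333.8 kJ/mol.

-333.8 kJ/mol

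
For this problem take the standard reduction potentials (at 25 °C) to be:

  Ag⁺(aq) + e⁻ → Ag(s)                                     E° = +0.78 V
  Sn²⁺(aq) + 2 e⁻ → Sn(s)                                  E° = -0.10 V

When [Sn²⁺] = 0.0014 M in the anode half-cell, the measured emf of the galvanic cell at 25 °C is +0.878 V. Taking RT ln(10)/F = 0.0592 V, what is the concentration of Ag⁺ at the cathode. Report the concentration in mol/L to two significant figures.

Ag⁺/Ag is the cathode, Sn²⁺/Sn the anode: E°cell = +0.88 V, n = 2.
Overall reaction: 2 Ag⁺(aq) + Sn(s) → 2 Ag(s) + Sn²⁺(aq); Q = [Sn²⁺]^1/[Ag⁺]^2.
From E = E° − (0.0592/n) log Q: log Q = (E° − E)·n/0.0592 = (+0.88 − (+0.878))·2/0.0592 = 0.0676.
So 2·log[Ag⁺] = 1·log(0.0014) − log Q = -2.8539 − (0.0676) = -2.9215; log[Ag⁺] = -2.9215 / 2 = -1.4607; [Ag⁺] = 10^(-1.4607) ≈ 0.035 M.

0.035 M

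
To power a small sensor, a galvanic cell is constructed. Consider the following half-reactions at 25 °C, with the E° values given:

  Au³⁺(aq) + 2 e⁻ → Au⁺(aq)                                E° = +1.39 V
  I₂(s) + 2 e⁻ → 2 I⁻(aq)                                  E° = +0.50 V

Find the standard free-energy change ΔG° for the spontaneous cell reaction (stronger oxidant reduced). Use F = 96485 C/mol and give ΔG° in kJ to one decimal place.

Au³⁺/Au⁺ (E° = +1.39 V) is the cathode; I₂/I⁻ (E° = +0.50 V) is the anode, so E°cell = +0.89 V.
Balancing electrons gives n = 2 (lcm of 2 and 2).
ΔG° = −nFE° = −(2)(96485)(+0.89) = -171,743 J = -171.7 kJ.

-171.7 kJ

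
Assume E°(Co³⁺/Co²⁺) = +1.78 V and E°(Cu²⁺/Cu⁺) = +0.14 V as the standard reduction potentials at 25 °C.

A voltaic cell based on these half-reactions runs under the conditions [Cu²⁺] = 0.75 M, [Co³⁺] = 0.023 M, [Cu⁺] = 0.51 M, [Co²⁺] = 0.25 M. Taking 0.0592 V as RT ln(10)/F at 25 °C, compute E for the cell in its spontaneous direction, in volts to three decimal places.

Co³⁺/Co²⁺ is the cathode (higher E°), Cu²⁺/Cu⁺ the anode: E°cell = +1.78 − (+0.14) = +1.64 V, n = 1.
Overall: Co³⁺(aq) + Cu⁺(aq) → Co²⁺(aq) + Cu²⁺(aq)
Q = [Co²⁺]·[Cu²⁺] / ([Co³⁺]·[Cu⁺]); log Q = 1.204.
E = E° − (0.0592/n) log Q = +1.64 − (0.0592/1)(1.204) = +1.569 V.

+1.569 V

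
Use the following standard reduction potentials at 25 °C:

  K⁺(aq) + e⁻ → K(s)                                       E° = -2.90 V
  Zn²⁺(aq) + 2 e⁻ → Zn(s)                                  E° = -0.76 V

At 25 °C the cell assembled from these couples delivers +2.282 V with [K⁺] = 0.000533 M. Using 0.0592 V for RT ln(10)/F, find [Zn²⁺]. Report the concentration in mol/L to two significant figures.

0.018 M

Zn²⁺/Zn is the cathode, K⁺/K the anode: E°cell = +2.14 V, n = 2.
Overall reaction: Zn²⁺(aq) + 2 K(s) → Zn(s) + 2 K⁺(aq); Q = [K⁺]^2/[Zn²⁺]^1.
From E = E° − (0.0592/n) log Q: log Q = (E° − E)·n/0.0592 = (+2.14 − (+2.282))·2/0.0592 = -4.7973.
So 1·log[Zn²⁺] = 2·log(0.000533) − log Q = -6.5465 − (-4.7973) = -1.7492; [Zn²⁺] = 10^(-1.7492) ≈ 0.018 M.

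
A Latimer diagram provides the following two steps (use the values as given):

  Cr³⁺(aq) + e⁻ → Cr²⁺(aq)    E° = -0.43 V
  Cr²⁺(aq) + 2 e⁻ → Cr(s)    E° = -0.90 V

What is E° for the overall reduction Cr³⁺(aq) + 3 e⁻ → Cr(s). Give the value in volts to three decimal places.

Since ΔG° = −nFE° is additive over sequential reductions, n₃E°₃ = n₁E°₁ + n₂E°₂.
E°₃ = (1×-0.43 + 2×-0.90) / 3 = (-2.230) / 3 = -0.743 V.

-0.743 V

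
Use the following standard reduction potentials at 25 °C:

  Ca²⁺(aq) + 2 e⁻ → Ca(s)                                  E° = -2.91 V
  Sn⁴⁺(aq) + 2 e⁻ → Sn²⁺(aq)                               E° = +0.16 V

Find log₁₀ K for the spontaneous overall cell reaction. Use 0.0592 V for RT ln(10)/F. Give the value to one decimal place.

Cathode: Sn⁴⁺/Sn²⁺; anode: Ca²⁺/Ca. E°cell = +3.07 V, n = 2.
log K = nE°cell / 0.0592 = (2)(+3.07) / 0.0592 = 103.7.

103.7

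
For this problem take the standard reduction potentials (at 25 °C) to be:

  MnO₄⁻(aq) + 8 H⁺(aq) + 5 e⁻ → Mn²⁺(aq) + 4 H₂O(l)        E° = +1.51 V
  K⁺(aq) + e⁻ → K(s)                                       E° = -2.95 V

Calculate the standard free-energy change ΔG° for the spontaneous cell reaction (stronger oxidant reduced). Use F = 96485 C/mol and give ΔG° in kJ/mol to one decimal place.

MnO₄⁻/Mn²⁺ (E° = +1.51 V) is the cathode; K⁺/K (E° = -2.95 V) is the anode, so E°cell = +4.46 V.
Balancing electrons gives n = 5 (lcm of 5 and 1).
ΔG° = −nFE° = −(5)(96485)(+4.46) = -2,151,616 J = -2151.6 kJ/mol.

-2151.6 kJ/mol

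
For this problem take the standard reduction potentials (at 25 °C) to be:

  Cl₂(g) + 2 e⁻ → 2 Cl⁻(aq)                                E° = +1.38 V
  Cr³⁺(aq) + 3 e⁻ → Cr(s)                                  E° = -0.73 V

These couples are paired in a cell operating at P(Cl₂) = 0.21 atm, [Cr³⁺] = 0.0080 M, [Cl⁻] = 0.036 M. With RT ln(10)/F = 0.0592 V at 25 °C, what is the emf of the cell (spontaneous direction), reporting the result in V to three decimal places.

Cl₂/Cl⁻ is the cathode (higher E°), Cr³⁺/Cr the anode: E°cell = +1.38 − (-0.73) = +2.11 V, n = 6.
Overall: 3 Cl₂(g) + 2 Cr(s) → 6 Cl⁻(aq) + 2 Cr³⁺(aq)
Q = [Cl⁻]^6·[Cr³⁺]^2 / (P(Cl₂)^3); log Q = -10.823.
E = E° − (0.0592/n) log Q = +2.11 − (0.0592/6)(-10.823) = +2.217 V.

+2.217 V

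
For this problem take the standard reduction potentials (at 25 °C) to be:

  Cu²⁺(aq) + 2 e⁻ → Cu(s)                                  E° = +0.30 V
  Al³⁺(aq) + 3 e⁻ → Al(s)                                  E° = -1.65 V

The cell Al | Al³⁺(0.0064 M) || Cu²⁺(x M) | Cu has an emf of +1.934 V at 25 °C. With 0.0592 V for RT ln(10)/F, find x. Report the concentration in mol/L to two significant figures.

Cu²⁺/Cu is the cathode, Al³⁺/Al the anode: E°cell = +1.95 V, n = 6.
Overall reaction: 3 Cu²⁺(aq) + 2 Al(s) → 3 Cu(s) + 2 Al³⁺(aq); Q = [Al³⁺]^2/[Cu²⁺]^3.
From E = E° − (0.0592/n) log Q: log Q = (E° − E)·n/0.0592 = (+1.95 − (+1.934))·6/0.0592 = 1.6216.
So 3·log[Cu²⁺] = 2·log(0.0064) − log Q = -4.3876 − (1.6216) = -6.0092; log[Cu²⁺] = -6.0092 / 3 = -2.0031; [Cu²⁺] = 10^(-2.0031) ≈ 0.0099 M.

0.0099 M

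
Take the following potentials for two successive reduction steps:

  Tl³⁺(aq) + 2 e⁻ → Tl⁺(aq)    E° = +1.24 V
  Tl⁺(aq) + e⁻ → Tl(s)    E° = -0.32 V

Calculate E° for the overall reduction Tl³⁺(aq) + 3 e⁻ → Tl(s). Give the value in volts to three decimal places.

+0.720 V

Standard free energies of sequential steps add: ΔG°₃ = ΔG°₁ + ΔG°₂, so n₃E°₃ = n₁E°₁ + n₂E°₂.
E°₃ = (2×+1.24 + 1×-0.32) / 3 = (+2.160) / 3 = +0.720 V.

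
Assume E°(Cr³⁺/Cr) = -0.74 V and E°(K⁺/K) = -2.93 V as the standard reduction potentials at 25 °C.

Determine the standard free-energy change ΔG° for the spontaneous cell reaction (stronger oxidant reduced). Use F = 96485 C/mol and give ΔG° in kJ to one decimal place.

Cr³⁺/Cr (E° = -0.74 V) is the cathode; K⁺/K (E° = -2.93 V) is the anode, so E°cell = +2.19 V.
Balancing electrons gives n = 3 (lcm of 3 and 1).
ΔG° = −nFE° = −(3)(96485)(+2.19) = -633,906 J = -633.9 kJ.

-633.9 kJ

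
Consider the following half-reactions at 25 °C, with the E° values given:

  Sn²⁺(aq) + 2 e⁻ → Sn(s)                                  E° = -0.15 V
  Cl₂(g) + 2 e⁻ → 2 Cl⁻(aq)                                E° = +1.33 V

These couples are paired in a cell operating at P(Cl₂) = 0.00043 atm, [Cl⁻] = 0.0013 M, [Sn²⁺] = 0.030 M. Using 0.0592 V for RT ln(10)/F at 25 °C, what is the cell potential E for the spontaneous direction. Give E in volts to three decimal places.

Cl₂/Cl⁻ is the cathode (higher E°), Sn²⁺/Sn the anode: E°cell = +1.33 − (-0.15) = +1.48 V, n = 2.
Overall: Cl₂(g) + Sn(s) → 2 Cl⁻(aq) + Sn²⁺(aq)
Q = [Cl⁻]^2·[Sn²⁺] / (P(Cl₂)); log Q = -3.928.
E = E° − (0.0592/n) log Q = +1.48 − (0.0592/2)(-3.928) = +1.596 V.

+1.596 V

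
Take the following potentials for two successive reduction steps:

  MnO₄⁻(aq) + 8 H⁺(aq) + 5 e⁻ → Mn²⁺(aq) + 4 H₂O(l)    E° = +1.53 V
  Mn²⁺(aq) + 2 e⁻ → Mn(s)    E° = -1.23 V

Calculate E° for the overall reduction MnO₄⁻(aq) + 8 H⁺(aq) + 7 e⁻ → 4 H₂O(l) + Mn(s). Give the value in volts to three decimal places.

+0.741 V

Standard free energies of sequential steps add: ΔG°₃ = ΔG°₁ + ΔG°₂, so n₃E°₃ = n₁E°₁ + n₂E°₂.
E°₃ = (5×+1.53 + 2×-1.23) / 7 = (+5.190) / 7 = +0.741 V.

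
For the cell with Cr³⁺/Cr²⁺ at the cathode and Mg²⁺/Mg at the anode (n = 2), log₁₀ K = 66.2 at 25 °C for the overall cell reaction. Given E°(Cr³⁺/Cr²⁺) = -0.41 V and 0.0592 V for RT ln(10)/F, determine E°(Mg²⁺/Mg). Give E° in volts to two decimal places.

E°cell = (0.0592/n)·log K = (0.0592/2)(66.2) = +1.960 V.
Since Cr³⁺/Cr²⁺ is the cathode and Mg²⁺/Mg the anode, E°cell = E°(Cr³⁺/Cr²⁺) − E°(Mg²⁺/Mg).
So E°(Mg²⁺/Mg) = E°(Cr³⁺/Cr²⁺) − E°cell = (-0.41) − (+1.960) = -2.37 V.

-2.37 V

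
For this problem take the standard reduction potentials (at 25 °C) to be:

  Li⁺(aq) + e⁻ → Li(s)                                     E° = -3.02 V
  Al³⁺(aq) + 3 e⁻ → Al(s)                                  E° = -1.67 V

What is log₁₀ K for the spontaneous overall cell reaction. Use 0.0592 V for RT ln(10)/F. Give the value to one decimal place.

68.4

Cathode: Al³⁺/Al; anode: Li⁺/Li. E°cell = +1.35 V, n = 3.
log K = nE°cell / 0.0592 = (3)(+1.35) / 0.0592 = 68.4.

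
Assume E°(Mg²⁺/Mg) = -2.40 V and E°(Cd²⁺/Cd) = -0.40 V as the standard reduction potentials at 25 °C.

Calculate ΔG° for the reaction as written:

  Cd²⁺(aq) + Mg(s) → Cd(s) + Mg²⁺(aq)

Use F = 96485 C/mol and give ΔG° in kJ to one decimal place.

As written, Cd²⁺/Cd is reduced (cathode) and Mg²⁺/Mg is oxidised (anode), so E°cell = (-0.40) − (-2.40) = +2.00 V.
Balancing electrons gives n = 2.
ΔG° = −nFE° = −(2)(96485)(+2.00) = -385,940 J = -385.9 kJ.

-385.9 kJ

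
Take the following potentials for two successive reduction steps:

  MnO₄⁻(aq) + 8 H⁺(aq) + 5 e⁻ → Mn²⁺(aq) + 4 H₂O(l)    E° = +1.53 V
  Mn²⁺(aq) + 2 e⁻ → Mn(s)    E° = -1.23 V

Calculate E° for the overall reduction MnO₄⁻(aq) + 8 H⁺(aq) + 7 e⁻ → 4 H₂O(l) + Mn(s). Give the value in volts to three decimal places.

+0.741 V

Standard free energies of sequential steps add: ΔG°₃ = ΔG°₁ + ΔG°₂, so n₃E°₃ = n₁E°₁ + n₂E°₂.
E°₃ = (5×+1.53 + 2×-1.23) / 7 = (+5.190) / 7 = +0.741 V.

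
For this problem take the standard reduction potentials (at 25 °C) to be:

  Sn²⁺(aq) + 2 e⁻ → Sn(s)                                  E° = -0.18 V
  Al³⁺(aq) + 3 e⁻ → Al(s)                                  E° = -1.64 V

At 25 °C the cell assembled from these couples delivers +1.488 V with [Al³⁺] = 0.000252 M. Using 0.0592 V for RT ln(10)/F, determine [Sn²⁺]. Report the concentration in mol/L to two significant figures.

Sn²⁺/Sn is the cathode, Al³⁺/Al the anode: E°cell = +1.46 V, n = 6.
Overall reaction: 3 Sn²⁺(aq) + 2 Al(s) → 3 Sn(s) + 2 Al³⁺(aq); Q = [Al³⁺]^2/[Sn²⁺]^3.
From E = E° − (0.0592/n) log Q: log Q = (E° − E)·n/0.0592 = (+1.46 − (+1.488))·6/0.0592 = -2.8378.
So 3·log[Sn²⁺] = 2·log(0.000252) − log Q = -7.1972 − (-2.8378) = -4.3594; log[Sn²⁺] = -4.3594 / 3 = -1.4531; [Sn²⁺] = 10^(-1.4531) ≈ 0.035 M.

0.035 M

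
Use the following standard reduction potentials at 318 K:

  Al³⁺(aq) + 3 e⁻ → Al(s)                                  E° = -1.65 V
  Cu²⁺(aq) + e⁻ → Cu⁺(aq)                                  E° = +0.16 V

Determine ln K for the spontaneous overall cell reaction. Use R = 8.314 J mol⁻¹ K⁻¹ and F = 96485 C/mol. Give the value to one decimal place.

198.2

Cathode: Cu²⁺/Cu⁺; anode: Al³⁺/Al. E°cell = (+0.16) − (-1.65) = +1.81 V, with n = 3.
ΔG° = −nFE° = −RT ln K, so ln K = nFE°/(RT) = (3)(96485)(+1.81) / ((8.314)(318)) = 198.163.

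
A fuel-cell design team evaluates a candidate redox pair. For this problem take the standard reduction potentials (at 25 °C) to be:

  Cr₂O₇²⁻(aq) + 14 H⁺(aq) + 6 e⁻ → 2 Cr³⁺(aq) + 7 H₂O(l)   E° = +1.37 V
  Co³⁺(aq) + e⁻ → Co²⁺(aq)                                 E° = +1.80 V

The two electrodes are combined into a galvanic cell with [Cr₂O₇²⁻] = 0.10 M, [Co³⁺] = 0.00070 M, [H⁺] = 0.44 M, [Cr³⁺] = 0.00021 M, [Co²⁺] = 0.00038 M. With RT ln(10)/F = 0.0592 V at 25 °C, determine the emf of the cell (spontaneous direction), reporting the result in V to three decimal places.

Co³⁺/Co²⁺ is the cathode (higher E°), Cr₂O₇²⁻/Cr³⁺ the anode: E°cell = +1.80 − (+1.37) = +0.43 V, n = 6.
Overall: 6 Co³⁺(aq) + 2 Cr³⁺(aq) + 7 H₂O(l) → 6 Co²⁺(aq) + Cr₂O₇²⁻(aq) + 14 H⁺(aq)
Q = [Co²⁺]^6·[Cr₂O₇²⁻]·[H⁺]^14 / ([Co³⁺]^6·[Cr³⁺]^2); log Q = -0.228.
E = E° − (0.0592/n) log Q = +0.43 − (0.0592/6)(-0.228) = +0.432 V.

+0.432 V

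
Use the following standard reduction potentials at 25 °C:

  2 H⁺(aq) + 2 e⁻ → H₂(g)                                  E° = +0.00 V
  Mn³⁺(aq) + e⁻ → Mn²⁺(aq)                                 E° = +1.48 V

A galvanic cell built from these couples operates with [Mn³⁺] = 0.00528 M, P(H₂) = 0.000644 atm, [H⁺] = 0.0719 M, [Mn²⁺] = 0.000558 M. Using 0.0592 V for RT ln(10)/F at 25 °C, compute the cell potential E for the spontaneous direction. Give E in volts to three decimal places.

+1.511 V

Mn³⁺/Mn²⁺ is the cathode (higher E°), H⁺/H₂ the anode: E°cell = +1.48 − (+0.00) = +1.48 V, n = 2.
Overall: 2 Mn³⁺(aq) + H₂(g) → 2 Mn²⁺(aq) + 2 H⁺(aq)
Q = [Mn²⁺]^2·[H⁺]^2 / ([Mn³⁺]^2·P(H₂)); log Q = -1.047.
E = E° − (0.0592/n) log Q = +1.48 − (0.0592/2)(-1.047) = +1.511 V.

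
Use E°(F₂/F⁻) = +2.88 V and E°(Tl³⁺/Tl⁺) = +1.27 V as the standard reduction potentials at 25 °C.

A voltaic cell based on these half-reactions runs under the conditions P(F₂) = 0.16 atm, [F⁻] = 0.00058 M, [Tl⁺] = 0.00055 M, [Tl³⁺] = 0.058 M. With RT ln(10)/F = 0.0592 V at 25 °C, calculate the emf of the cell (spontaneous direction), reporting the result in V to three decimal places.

F₂/F⁻ is the cathode (higher E°), Tl³⁺/Tl⁺ the anode: E°cell = +2.88 − (+1.27) = +1.61 V, n = 2.
Overall: F₂(g) + Tl⁺(aq) → 2 F⁻(aq) + Tl³⁺(aq)
Q = [F⁻]^2·[Tl³⁺] / (P(F₂)·[Tl⁺]); log Q = -3.654.
E = E° − (0.0592/n) log Q = +1.61 − (0.0592/2)(-3.654) = +1.718 V.

+1.718 V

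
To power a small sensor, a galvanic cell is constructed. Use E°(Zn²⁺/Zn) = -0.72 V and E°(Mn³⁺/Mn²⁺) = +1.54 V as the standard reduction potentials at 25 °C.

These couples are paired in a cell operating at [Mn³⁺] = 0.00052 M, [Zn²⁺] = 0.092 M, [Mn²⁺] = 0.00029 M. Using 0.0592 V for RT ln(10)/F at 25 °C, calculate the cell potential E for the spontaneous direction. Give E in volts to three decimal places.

+2.306 V

Mn³⁺/Mn²⁺ is the cathode (higher E°), Zn²⁺/Zn the anode: E°cell = +1.54 − (-0.72) = +2.26 V, n = 2.
Overall: 2 Mn³⁺(aq) + Zn(s) → 2 Mn²⁺(aq) + Zn²⁺(aq)
Q = [Mn²⁺]^2·[Zn²⁺] / ([Mn³⁺]^2); log Q = -1.543.
E = E° − (0.0592/n) log Q = +2.26 − (0.0592/2)(-1.543) = +2.306 V.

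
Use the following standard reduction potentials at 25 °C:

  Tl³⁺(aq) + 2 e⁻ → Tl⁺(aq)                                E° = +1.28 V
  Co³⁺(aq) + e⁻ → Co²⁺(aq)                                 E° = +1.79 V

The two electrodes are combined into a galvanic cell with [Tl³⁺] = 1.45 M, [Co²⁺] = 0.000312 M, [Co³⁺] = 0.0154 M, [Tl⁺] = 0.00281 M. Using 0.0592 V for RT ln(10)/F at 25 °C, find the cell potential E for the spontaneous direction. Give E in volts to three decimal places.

Co³⁺/Co²⁺ is the cathode (higher E°), Tl³⁺/Tl⁺ the anode: E°cell = +1.79 − (+1.28) = +0.51 V, n = 2.
Overall: 2 Co³⁺(aq) + Tl⁺(aq) → 2 Co²⁺(aq) + Tl³⁺(aq)
Q = [Co²⁺]^2·[Tl³⁺] / ([Co³⁺]^2·[Tl⁺]); log Q = -0.674.
E = E° − (0.0592/n) log Q = +0.51 − (0.0592/2)(-0.674) = +0.530 V.

+0.530 V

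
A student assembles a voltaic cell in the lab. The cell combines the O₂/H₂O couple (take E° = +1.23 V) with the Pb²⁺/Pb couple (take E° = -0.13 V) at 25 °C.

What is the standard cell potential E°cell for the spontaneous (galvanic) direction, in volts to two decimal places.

+1.36 V

The O₂/H₂O couple has the higher reduction potential, so it is the cathode; Pb²⁺/Pb is oxidised at the anode.
E°cell = E°(cathode) − E°(anode) = (+1.23) − (-0.13) = +1.36 V.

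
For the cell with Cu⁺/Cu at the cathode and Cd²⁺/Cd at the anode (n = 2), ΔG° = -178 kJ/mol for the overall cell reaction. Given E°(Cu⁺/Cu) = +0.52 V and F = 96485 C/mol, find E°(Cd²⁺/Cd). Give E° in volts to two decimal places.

E°cell = −ΔG°/(nF) = −(-178×10³)/((2)(96485)) = +0.922 V.
Since Cu⁺/Cu is the cathode and Cd²⁺/Cd the anode, E°cell = E°(Cu⁺/Cu) − E°(Cd²⁺/Cd).
So E°(Cd²⁺/Cd) = E°(Cu⁺/Cu) − E°cell = (+0.52) − (+0.922) = -0.40 V.

-0.40 V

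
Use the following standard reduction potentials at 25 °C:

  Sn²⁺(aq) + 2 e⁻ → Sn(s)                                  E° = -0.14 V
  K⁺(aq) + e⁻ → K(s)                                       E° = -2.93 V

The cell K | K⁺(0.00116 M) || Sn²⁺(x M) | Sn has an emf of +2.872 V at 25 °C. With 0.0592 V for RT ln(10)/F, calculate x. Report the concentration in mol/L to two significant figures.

Sn²⁺/Sn is the cathode, K⁺/K the anode: E°cell = +2.79 V, n = 2.
Overall reaction: Sn²⁺(aq) + 2 K(s) → Sn(s) + 2 K⁺(aq); Q = [K⁺]^2/[Sn²⁺]^1.
From E = E° − (0.0592/n) log Q: log Q = (E° − E)·n/0.0592 = (+2.79 − (+2.872))·2/0.0592 = -2.7703.
So 1·log[Sn²⁺] = 2·log(0.00116) − log Q = -5.8711 − (-2.7703) = -3.1008; [Sn²⁺] = 10^(-3.1008) ≈ 0.00079 M.

0.00079 M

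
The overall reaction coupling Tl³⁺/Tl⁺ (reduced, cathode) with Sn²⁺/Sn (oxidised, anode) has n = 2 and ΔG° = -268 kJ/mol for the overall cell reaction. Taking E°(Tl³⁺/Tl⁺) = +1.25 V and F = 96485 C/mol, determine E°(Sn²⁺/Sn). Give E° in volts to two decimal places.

E°cell = −ΔG°/(nF) = −(-268×10³)/((2)(96485)) = +1.389 V.
Since Tl³⁺/Tl⁺ is the cathode and Sn²⁺/Sn the anode, E°cell = E°(Tl³⁺/Tl⁺) − E°(Sn²⁺/Sn).
So E°(Sn²⁺/Sn) = E°(Tl³⁺/Tl⁺) − E°cell = (+1.25) − (+1.389) = -0.14 V.

-0.14 V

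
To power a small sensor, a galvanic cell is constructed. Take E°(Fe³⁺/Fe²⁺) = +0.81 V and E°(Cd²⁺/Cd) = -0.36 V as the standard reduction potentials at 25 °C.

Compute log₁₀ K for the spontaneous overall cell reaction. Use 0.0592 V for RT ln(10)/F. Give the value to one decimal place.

39.5

Cathode: Fe³⁺/Fe²⁺; anode: Cd²⁺/Cd. E°cell = +1.17 V, n = 2.
log K = nE°cell / 0.0592 = (2)(+1.17) / 0.0592 = 39.5.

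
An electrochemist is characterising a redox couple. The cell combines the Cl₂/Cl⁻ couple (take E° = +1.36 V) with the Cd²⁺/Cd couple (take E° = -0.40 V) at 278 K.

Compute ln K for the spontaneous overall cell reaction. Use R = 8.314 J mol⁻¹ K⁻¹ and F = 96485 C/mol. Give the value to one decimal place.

Cathode: Cl₂/Cl⁻; anode: Cd²⁺/Cd. E°cell = (+1.36) − (-0.40) = +1.76 V, with n = 2.
ΔG° = −nFE° = −RT ln K, so ln K = nFE°/(RT) = (2)(96485)(+1.76) / ((8.314)(278)) = 146.943.

146.9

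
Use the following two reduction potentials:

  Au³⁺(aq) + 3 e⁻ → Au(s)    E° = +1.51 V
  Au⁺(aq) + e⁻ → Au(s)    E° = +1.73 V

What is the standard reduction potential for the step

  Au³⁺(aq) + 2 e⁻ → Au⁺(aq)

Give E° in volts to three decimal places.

Sequential free energies add, so n₃E°₃ = n₁E°₁ + n₂E°₂.
With n₃ = 3, and the known step contributing 1×(+1.73) V, the unknown satisfies 2·E° = 3×(+1.51) − 1×(+1.73) = +2.800.
E° = +2.800 / 2 = +1.400 V.

+1.400 V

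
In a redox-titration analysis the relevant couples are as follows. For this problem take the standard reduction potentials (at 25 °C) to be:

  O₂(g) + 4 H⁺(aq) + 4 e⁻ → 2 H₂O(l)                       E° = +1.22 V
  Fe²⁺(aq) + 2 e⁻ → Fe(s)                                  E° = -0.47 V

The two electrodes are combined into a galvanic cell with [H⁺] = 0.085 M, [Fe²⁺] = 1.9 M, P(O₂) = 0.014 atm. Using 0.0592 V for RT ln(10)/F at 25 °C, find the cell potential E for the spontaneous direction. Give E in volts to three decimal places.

O₂/H₂O is the cathode (higher E°), Fe²⁺/Fe the anode: E°cell = +1.22 − (-0.47) = +1.69 V, n = 4.
Overall: O₂(g) + 4 H⁺(aq) + 2 Fe(s) → 2 H₂O(l) + 2 Fe²⁺(aq)
Q = [Fe²⁺]^2 / (P(O₂)·[H⁺]^4); log Q = 6.694.
E = E° − (0.0592/n) log Q = +1.69 − (0.0592/4)(6.694) = +1.591 V.

+1.591 V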